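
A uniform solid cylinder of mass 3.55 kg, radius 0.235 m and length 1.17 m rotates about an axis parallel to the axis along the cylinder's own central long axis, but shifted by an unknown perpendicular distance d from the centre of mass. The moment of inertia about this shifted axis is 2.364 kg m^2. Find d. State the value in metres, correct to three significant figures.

0.799

About the centre-of-mass axis, I_cm = (1/2)MR² = (1/2)(3.55)(0.235)² = 0.098024 kg m^2.
Parallel axis theorem: I = I_cm + Md², so Md² = 2.364 − 0.098024 = 2.266 kg m^2.
d = √(2.266 / 3.55) = 0.79894 m.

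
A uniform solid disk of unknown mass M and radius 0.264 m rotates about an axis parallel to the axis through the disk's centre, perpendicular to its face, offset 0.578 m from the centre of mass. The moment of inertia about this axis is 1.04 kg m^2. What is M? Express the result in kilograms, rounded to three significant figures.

2.82

I = I_cm + Md² = (1/2)MR² + Md² = M·[0.5·(0.264)² + (0.578)²] = M·0.36893.
So M = 1.04 / 0.36893 = 2.8189 kg.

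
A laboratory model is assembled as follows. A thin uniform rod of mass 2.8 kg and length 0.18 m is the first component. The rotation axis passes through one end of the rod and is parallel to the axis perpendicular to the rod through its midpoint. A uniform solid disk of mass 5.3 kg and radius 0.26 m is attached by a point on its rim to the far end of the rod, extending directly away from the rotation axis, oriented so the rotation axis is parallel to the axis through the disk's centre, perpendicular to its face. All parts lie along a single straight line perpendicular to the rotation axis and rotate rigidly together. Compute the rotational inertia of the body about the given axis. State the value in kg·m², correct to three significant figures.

Thin rod: I_cm = (1/12)ML² = (1/12)(2.8)(0.18)² = 0.00756 kg·m²; centre at d = 0.09 m, so the parallel axis theorem gives I = 0.00756 + (2.8)(0.09)² = 0.03024 kg·m².
Solid disk: I_cm = (1/2)MR² = (1/2)(5.3)(0.26)² = 0.17914 kg·m²; centre at d = 0.09 + 0.09 + 0.26 = 0.44 m, so the parallel axis theorem gives I = 0.17914 + (5.3)(0.44)² = 1.2052 kg·m².
Total I = 0.03024 + 1.2052 = 1.2355 kg·m².

1.24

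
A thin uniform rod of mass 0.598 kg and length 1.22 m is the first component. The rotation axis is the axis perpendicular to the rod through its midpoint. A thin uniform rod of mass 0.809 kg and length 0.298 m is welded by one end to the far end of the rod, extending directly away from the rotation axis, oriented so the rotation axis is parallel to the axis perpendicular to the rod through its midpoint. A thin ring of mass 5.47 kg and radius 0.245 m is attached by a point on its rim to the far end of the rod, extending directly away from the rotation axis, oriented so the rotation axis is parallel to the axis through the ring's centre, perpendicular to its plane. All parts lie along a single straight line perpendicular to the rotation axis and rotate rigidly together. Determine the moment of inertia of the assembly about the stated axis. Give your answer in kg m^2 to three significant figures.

Thin rod: I_cm = (1/12)ML² = (1/12)(0.598)(1.22)² = 0.074172 kg m^2; axis through the centre, so I = 0.074172 kg m^2.
Thin rod: I_cm = (1/12)ML² = (1/12)(0.809)(0.298)² = 0.0059869 kg m^2; centre at d = 0.61 + 0.149 = 0.759 m, so I = I_cm + Md² gives I = 0.0059869 + (0.809)(0.759)² = 0.47204 kg m^2.
Thin ring: I_cm = MR² = (5.47)(0.245)² = 0.32834 kg m^2; centre at d = 0.61 + 0.149 + 0.149 + 0.245 = 1.153 m, so I = I_cm + Md² gives I = 0.32834 + (5.47)(1.153)² = 7.6002 kg m^2.
Total I = 0.074172 + 0.47204 + 7.6002 = 8.1464 kg m^2.

8.15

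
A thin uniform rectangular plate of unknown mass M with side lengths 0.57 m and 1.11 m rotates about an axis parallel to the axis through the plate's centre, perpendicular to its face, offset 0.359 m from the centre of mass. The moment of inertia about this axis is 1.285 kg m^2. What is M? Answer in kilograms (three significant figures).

I = I_cm + Md² = (1/12)M(a²+b²) + Md² = M·[0.0833333·[(0.57)² + (1.11)²] + (0.359)²] = M·0.25863.
So M = 1.285 / 0.25863 = 4.9685 kg.

4.97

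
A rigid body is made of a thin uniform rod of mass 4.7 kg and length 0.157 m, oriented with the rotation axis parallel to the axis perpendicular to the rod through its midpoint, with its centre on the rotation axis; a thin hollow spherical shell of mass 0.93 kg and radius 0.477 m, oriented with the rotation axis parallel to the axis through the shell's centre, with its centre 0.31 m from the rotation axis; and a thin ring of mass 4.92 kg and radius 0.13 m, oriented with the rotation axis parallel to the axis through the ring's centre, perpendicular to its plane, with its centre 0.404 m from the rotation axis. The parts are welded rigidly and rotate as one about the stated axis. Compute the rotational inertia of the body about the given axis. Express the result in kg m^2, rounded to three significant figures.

Thin rod: I_cm = (1/12)ML² = (1/12)(4.7)(0.157)² = 0.0096542 kg m^2; axis through the centre, so I = 0.0096542 kg m^2.
Spherical shell: I_cm = (2/3)MR² = (2/3)(0.93)(0.477)² = 0.14107 kg m^2; centre at d = 0.31 m, so the parallel axis theorem gives I = 0.14107 + (0.93)(0.31)² = 0.23044 kg m^2.
Thin ring: I_cm = MR² = (4.92)(0.13)² = 0.083148 kg m^2; centre at d = 0.404 m, so the parallel axis theorem gives I = 0.083148 + (4.92)(0.404)² = 0.88617 kg m^2.
Total I = 0.0096542 + 0.23044 + 0.88617 = 1.1263 kg m^2.

1.13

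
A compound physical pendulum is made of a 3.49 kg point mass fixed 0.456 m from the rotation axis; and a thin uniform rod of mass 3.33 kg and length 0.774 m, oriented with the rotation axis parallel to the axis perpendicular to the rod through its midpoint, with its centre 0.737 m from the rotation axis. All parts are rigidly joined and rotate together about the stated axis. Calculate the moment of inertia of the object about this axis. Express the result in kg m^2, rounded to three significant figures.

2.70

Point mass: I_cm = 0; centre at d = 0.456 m, so I = I_cm + Md² gives I = 0 + (3.49)(0.456)² = 0.7257 kg m^2.
Thin rod: I_cm = (1/12)ML² = (1/12)(3.33)(0.774)² = 0.16624 kg m^2; centre at d = 0.737 m, so I = I_cm + Md² gives I = 0.16624 + (3.33)(0.737)² = 1.975 kg m^2.
Total I = 0.7257 + 1.975 = 2.7007 kg m^2.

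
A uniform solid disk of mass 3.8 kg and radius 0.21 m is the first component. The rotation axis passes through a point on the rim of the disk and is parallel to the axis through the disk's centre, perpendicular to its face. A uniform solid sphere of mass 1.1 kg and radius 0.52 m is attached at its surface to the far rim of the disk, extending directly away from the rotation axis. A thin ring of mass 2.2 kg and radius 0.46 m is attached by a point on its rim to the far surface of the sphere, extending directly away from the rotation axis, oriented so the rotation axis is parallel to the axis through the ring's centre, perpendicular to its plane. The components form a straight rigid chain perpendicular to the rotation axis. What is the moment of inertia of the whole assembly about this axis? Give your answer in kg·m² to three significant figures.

9.92

Solid disk: I_cm = (1/2)MR² = (1/2)(3.8)(0.21)² = 0.08379 kg·m²; centre at d = 0.21 m, so the parallel axis theorem gives I = 0.08379 + (3.8)(0.21)² = 0.25137 kg·m².
Solid sphere: I_cm = (2/5)MR² = (2/5)(1.1)(0.52)² = 0.11898 kg·m²; centre at d = 0.21 + 0.21 + 0.52 = 0.94 m, so the parallel axis theorem gives I = 0.11898 + (1.1)(0.94)² = 1.0909 kg·m².
Thin ring: I_cm = MR² = (2.2)(0.46)² = 0.46552 kg·m²; centre at d = 0.21 + 0.21 + 0.52 + 0.52 + 0.46 = 1.92 m, so the parallel axis theorem gives I = 0.46552 + (2.2)(1.92)² = 8.5756 kg·m².
Total I = 0.25137 + 1.0909 + 8.5756 = 9.9179 kg·m².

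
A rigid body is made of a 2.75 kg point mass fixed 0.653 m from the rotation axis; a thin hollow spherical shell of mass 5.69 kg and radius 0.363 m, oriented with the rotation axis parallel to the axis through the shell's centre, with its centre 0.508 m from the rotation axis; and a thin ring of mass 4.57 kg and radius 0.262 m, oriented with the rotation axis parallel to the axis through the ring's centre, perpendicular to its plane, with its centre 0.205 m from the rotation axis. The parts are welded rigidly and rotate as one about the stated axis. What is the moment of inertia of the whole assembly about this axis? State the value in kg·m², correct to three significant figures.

Point mass: I_cm = 0; centre at d = 0.653 m, so I = I_cm + Md² gives I = 0 + (2.75)(0.653)² = 1.1726 kg·m².
Spherical shell: I_cm = (2/3)MR² = (2/3)(5.69)(0.363)² = 0.49984 kg·m²; centre at d = 0.508 m, so I = I_cm + Md² gives I = 0.49984 + (5.69)(0.508)² = 1.9682 kg·m².
Thin ring: I_cm = MR² = (4.57)(0.262)² = 0.3137 kg·m²; centre at d = 0.205 m, so I = I_cm + Md² gives I = 0.3137 + (4.57)(0.205)² = 0.50576 kg·m².
Total I = 1.1726 + 1.9682 + 0.50576 = 3.6466 kg·m².

3.65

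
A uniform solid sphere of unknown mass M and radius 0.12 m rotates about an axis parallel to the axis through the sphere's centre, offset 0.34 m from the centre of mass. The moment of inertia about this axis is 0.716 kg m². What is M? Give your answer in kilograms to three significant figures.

I = I_cm + Md² = (2/5)MR² + Md² = M·[0.4·(0.12)² + (0.34)²] = M·0.12136.
So M = 0.716 / 0.12136 = 5.8998 kg.

5.90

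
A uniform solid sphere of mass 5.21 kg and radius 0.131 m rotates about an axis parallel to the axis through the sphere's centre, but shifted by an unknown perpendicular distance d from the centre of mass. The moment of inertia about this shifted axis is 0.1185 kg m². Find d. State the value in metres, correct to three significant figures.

About the centre-of-mass axis, I_cm = (2/5)MR² = (2/5)(5.21)(0.131)² = 0.035764 kg m².
Parallel axis theorem: I = I_cm + Md², so Md² = 0.1185 − 0.035764 = 0.082736 kg m².
d = √(0.082736 / 5.21) = 0.12602 m.

0.126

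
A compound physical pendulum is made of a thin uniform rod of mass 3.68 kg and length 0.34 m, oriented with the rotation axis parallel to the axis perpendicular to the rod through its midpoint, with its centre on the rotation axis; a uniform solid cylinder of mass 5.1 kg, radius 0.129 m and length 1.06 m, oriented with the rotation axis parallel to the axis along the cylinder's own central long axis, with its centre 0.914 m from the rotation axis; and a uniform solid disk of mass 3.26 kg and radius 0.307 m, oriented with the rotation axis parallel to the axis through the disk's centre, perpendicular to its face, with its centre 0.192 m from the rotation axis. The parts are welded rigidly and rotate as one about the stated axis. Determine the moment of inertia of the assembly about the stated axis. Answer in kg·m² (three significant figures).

4.61

Thin rod: I_cm = (1/12)ML² = (1/12)(3.68)(0.34)² = 0.035451 kg·m²; axis through the centre, so I = 0.035451 kg·m².
Solid cylinder: I_cm = (1/2)MR² = (1/2)(5.1)(0.129)² = 0.042435 kg·m²; centre at d = 0.914 m, so I = I_cm + Md² gives I = 0.042435 + (5.1)(0.914)² = 4.303 kg·m².
Solid disk: I_cm = (1/2)MR² = (1/2)(3.26)(0.307)² = 0.15363 kg·m²; centre at d = 0.192 m, so I = I_cm + Md² gives I = 0.15363 + (3.26)(0.192)² = 0.2738 kg·m².
Total I = 0.035451 + 4.303 + 0.2738 = 4.6122 kg·m².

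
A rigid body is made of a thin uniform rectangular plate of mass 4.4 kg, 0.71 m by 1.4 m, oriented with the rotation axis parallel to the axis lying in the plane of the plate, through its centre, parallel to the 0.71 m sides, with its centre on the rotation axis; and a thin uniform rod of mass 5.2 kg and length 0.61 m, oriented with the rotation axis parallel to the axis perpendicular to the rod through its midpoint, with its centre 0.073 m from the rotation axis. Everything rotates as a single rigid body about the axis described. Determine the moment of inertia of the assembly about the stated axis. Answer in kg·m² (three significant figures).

Rectangular plate: I_cm = (1/12)Mb² = (1/12)(4.4)(1.4)² = 0.71867 kg·m²; axis through the centre, so I = 0.71867 kg·m².
Thin rod: I_cm = (1/12)ML² = (1/12)(5.2)(0.61)² = 0.16124 kg·m²; centre at d = 0.073 m, so the parallel axis theorem gives I = 0.16124 + (5.2)(0.073)² = 0.18895 kg·m².
Total I = 0.71867 + 0.18895 = 0.90762 kg·m².

0.908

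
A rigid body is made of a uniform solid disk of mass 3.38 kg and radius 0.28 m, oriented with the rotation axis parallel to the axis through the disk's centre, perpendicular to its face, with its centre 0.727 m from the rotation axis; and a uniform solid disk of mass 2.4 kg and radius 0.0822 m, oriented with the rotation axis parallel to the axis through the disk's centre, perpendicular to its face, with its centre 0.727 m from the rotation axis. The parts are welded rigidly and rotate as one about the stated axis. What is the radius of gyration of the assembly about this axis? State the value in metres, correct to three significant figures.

Solid disk: I_cm = (1/2)MR² = (1/2)(3.38)(0.28)² = 0.1325 kg·m²; centre at d = 0.727 m, so the parallel axis theorem gives I = 0.1325 + (3.38)(0.727)² = 1.9189 kg·m².
Solid disk: I_cm = (1/2)MR² = (1/2)(2.4)(0.0822)² = 0.0081082 kg·m²; centre at d = 0.727 m, so the parallel axis theorem gives I = 0.0081082 + (2.4)(0.727)² = 1.2766 kg·m².
Total I = 3.1955 kg·m²; total mass M = 5.78 kg.
k = √(I/M) = √(3.1955/5.78) = 0.74354 m.

0.744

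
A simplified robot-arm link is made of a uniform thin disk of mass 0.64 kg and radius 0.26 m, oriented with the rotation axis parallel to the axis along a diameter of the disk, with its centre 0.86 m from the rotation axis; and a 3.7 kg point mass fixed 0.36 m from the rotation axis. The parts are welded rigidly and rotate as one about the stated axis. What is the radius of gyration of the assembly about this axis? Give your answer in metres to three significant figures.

Thin disk: I_cm = (1/4)MR² = (1/4)(0.64)(0.26)² = 0.010816 kg m²; centre at d = 0.86 m, so I = I_cm + Md² gives I = 0.010816 + (0.64)(0.86)² = 0.48416 kg m².
Point mass: I_cm = 0; centre at d = 0.36 m, so I = I_cm + Md² gives I = 0 + (3.7)(0.36)² = 0.47952 kg m².
Total I = 0.96368 kg m²; total mass M = 4.34 kg.
k = √(I/M) = √(0.96368/4.34) = 0.47122 m.

0.471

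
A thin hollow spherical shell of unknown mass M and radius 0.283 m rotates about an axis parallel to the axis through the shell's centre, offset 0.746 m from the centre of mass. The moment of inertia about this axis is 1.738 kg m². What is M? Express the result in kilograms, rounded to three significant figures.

I = I_cm + Md² = (2/3)MR² + Md² = M·[0.666667·(0.283)² + (0.746)²] = M·0.60991.
So M = 1.738 / 0.60991 = 2.8496 kg.

2.85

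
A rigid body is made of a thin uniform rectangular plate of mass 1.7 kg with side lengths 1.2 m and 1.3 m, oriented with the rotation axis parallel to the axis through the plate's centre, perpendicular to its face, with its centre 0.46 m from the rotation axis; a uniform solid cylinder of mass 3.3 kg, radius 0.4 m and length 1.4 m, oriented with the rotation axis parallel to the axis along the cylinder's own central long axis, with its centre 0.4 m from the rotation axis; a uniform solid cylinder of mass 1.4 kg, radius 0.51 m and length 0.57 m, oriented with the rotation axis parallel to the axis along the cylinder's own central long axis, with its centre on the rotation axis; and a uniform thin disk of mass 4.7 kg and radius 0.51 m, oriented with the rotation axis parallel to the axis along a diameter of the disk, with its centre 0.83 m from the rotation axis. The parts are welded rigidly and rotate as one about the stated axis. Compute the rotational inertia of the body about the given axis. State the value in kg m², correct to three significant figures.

5.32

Rectangular plate: I_cm = (1/12)M(a²+b²) = (1/12)(1.7)[(1.2)² + (1.3)²] = 0.44342 kg m²; centre at d = 0.46 m, so I = I_cm + Md² gives I = 0.44342 + (1.7)(0.46)² = 0.80314 kg m².
Solid cylinder: I_cm = (1/2)MR² = (1/2)(3.3)(0.4)² = 0.264 kg m²; centre at d = 0.4 m, so I = I_cm + Md² gives I = 0.264 + (3.3)(0.4)² = 0.792 kg m².
Solid cylinder: I_cm = (1/2)MR² = (1/2)(1.4)(0.51)² = 0.18207 kg m²; axis through the centre, so I = 0.18207 kg m².
Thin disk: I_cm = (1/4)MR² = (1/4)(4.7)(0.51)² = 0.30562 kg m²; centre at d = 0.83 m, so I = I_cm + Md² gives I = 0.30562 + (4.7)(0.83)² = 3.5434 kg m².
Total I = 0.80314 + 0.792 + 0.18207 + 3.5434 = 5.3207 kg m².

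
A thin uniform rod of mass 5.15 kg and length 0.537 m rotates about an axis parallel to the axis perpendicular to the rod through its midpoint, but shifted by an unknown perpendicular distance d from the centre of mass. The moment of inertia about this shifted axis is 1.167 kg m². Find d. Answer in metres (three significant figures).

About the centre-of-mass axis, I_cm = (1/12)ML² = (1/12)(5.15)(0.537)² = 0.12376 kg m².
Parallel axis theorem: I = I_cm + Md², so Md² = 1.167 − 0.12376 = 1.0432 kg m².
d = √(1.0432 / 5.15) = 0.45008 m.

0.450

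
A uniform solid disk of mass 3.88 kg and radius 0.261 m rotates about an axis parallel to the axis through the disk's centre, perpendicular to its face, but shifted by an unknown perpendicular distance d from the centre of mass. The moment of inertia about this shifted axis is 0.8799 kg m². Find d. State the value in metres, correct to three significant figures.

About the centre-of-mass axis, I_cm = (1/2)MR² = (1/2)(3.88)(0.261)² = 0.13215 kg m².
Parallel axis theorem: I = I_cm + Md², so Md² = 0.8799 − 0.13215 = 0.74775 kg m².
d = √(0.74775 / 3.88) = 0.439 m.

0.439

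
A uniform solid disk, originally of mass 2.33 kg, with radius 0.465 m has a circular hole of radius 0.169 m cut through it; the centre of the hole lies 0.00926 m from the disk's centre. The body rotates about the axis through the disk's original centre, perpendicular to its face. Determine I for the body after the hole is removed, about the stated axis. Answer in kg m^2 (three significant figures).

Unpierced body about its centre: I₀ = (1/2)MR² = (1/2)(2.33)(0.465)² = 0.2519 kg m^2.
The removed disk has mass m = M·(r/R)² = (2.33)(0.169/0.465)² = 0.30777 kg (same uniform areal density).
Its moment of inertia about the rotation axis (parallel-axis theorem): I_hole = (1/2)mr² + md² = (1/2)(0.30777)(0.169)² + (0.30777)(0.00926)² = 0.0044215 kg m^2.
Treating the hole as negative mass, I = I₀ − I_hole = 0.2519 − 0.0044215 = 0.24748 kg m^2.

0.247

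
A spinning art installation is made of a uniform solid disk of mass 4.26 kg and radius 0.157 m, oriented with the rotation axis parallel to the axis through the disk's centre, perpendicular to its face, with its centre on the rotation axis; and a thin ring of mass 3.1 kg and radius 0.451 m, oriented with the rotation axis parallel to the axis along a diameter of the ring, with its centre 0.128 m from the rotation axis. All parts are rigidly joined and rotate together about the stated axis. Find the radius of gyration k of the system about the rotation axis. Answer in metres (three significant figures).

Solid disk: I_cm = (1/2)MR² = (1/2)(4.26)(0.157)² = 0.052502 kg m²; axis through the centre, so I = 0.052502 kg m².
Thin ring: I_cm = (1/2)MR² = (1/2)(3.1)(0.451)² = 0.31527 kg m²; centre at d = 0.128 m, so I = I_cm + Md² gives I = 0.31527 + (3.1)(0.128)² = 0.36606 kg m².
Total I = 0.41856 kg m²; total mass M = 7.36 kg.
k = √(I/M) = √(0.41856/7.36) = 0.23847 m.

0.238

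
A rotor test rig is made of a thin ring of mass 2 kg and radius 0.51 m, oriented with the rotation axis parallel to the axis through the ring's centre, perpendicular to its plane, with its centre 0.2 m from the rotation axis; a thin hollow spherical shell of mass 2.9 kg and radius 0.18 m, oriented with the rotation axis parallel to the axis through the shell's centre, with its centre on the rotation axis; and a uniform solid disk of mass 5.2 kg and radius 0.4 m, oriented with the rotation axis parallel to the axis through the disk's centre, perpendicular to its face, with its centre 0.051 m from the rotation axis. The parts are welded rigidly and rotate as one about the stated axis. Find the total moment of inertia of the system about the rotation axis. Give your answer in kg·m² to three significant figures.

1.09

Thin ring: I_cm = MR² = (2)(0.51)² = 0.5202 kg·m²; centre at d = 0.2 m, so the parallel axis theorem gives I = 0.5202 + (2)(0.2)² = 0.6002 kg·m².
Spherical shell: I_cm = (2/3)MR² = (2/3)(2.9)(0.18)² = 0.06264 kg·m²; axis through the centre, so I = 0.06264 kg·m².
Solid disk: I_cm = (1/2)MR² = (1/2)(5.2)(0.4)² = 0.416 kg·m²; centre at d = 0.051 m, so the parallel axis theorem gives I = 0.416 + (5.2)(0.051)² = 0.42953 kg·m².
Total I = 0.6002 + 0.06264 + 0.42953 = 1.0924 kg·m².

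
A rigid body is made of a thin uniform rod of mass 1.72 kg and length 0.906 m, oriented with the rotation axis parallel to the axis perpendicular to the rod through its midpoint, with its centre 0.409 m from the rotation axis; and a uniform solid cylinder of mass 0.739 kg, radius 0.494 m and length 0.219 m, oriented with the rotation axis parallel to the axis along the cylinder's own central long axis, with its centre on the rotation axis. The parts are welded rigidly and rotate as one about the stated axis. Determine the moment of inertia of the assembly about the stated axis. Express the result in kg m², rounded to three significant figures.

Thin rod: I_cm = (1/12)ML² = (1/12)(1.72)(0.906)² = 0.11765 kg m²; centre at d = 0.409 m, so the parallel axis theorem gives I = 0.11765 + (1.72)(0.409)² = 0.40538 kg m².
Solid cylinder: I_cm = (1/2)MR² = (1/2)(0.739)(0.494)² = 0.090171 kg m²; axis through the centre, so I = 0.090171 kg m².
Total I = 0.40538 + 0.090171 = 0.49555 kg m².

0.496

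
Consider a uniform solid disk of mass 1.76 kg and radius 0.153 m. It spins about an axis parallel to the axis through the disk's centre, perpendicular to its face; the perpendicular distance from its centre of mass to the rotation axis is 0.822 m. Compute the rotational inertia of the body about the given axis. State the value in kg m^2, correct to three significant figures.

I_cm = (1/2)MR² = (1/2)(1.76)(0.153)² = 0.0206 kg m^2; centre at d = 0.822 m, so I = I_cm + Md² gives I = 0.0206 + (1.76)(0.822)² = 1.2098 kg m^2.

1.21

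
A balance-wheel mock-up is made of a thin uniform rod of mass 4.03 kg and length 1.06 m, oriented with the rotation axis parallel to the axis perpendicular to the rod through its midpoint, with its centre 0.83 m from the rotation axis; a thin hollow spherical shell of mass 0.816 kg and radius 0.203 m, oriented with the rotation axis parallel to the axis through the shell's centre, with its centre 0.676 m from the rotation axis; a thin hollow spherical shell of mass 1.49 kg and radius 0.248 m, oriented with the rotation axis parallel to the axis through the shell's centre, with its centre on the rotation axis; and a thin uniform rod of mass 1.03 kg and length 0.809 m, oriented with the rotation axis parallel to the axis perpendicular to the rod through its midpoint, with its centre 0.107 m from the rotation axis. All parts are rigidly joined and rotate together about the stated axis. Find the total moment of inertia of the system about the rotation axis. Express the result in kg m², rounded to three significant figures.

Thin rod: I_cm = (1/12)ML² = (1/12)(4.03)(1.06)² = 0.37734 kg m²; centre at d = 0.83 m, so I = I_cm + Md² gives I = 0.37734 + (4.03)(0.83)² = 3.1536 kg m².
Spherical shell: I_cm = (2/3)MR² = (2/3)(0.816)(0.203)² = 0.022418 kg m²; centre at d = 0.676 m, so I = I_cm + Md² gives I = 0.022418 + (0.816)(0.676)² = 0.39531 kg m².
Spherical shell: I_cm = (2/3)MR² = (2/3)(1.49)(0.248)² = 0.061094 kg m²; axis through the centre, so I = 0.061094 kg m².
Thin rod: I_cm = (1/12)ML² = (1/12)(1.03)(0.809)² = 0.056176 kg m²; centre at d = 0.107 m, so I = I_cm + Md² gives I = 0.056176 + (1.03)(0.107)² = 0.067969 kg m².
Total I = 3.1536 + 0.39531 + 0.061094 + 0.067969 = 3.678 kg m².

3.68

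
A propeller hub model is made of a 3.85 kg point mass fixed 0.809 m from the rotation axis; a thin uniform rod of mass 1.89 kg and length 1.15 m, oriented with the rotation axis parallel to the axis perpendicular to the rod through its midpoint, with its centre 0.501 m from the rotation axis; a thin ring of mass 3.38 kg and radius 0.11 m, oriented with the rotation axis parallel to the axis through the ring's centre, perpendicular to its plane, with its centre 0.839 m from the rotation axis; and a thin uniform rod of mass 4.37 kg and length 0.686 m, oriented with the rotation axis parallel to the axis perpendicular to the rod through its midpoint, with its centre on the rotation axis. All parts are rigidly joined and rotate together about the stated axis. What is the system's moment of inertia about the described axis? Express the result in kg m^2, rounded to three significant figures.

5.79

Point mass: I_cm = 0; centre at d = 0.809 m, so the parallel axis theorem gives I = 0 + (3.85)(0.809)² = 2.5198 kg m^2.
Thin rod: I_cm = (1/12)ML² = (1/12)(1.89)(1.15)² = 0.20829 kg m^2; centre at d = 0.501 m, so the parallel axis theorem gives I = 0.20829 + (1.89)(0.501)² = 0.68269 kg m^2.
Thin ring: I_cm = MR² = (3.38)(0.11)² = 0.040898 kg m^2; centre at d = 0.839 m, so the parallel axis theorem gives I = 0.040898 + (3.38)(0.839)² = 2.4202 kg m^2.
Thin rod: I_cm = (1/12)ML² = (1/12)(4.37)(0.686)² = 0.17138 kg m^2; axis through the centre, so I = 0.17138 kg m^2.
Total I = 2.5198 + 0.68269 + 2.4202 + 0.17138 = 5.794 kg m^2.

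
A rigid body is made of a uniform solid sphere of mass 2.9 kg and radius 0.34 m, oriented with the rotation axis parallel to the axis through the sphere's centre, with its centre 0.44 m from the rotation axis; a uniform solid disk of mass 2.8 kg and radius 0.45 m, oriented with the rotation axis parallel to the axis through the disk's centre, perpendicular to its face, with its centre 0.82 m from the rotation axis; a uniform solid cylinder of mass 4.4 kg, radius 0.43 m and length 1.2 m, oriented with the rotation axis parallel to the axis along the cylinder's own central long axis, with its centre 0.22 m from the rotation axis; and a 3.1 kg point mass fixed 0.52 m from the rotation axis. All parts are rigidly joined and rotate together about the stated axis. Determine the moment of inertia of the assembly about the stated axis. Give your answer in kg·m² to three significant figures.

4.32

Solid sphere: I_cm = (2/5)MR² = (2/5)(2.9)(0.34)² = 0.1341 kg·m²; centre at d = 0.44 m, so I = I_cm + Md² gives I = 0.1341 + (2.9)(0.44)² = 0.69554 kg·m².
Solid disk: I_cm = (1/2)MR² = (1/2)(2.8)(0.45)² = 0.2835 kg·m²; centre at d = 0.82 m, so I = I_cm + Md² gives I = 0.2835 + (2.8)(0.82)² = 2.1662 kg·m².
Solid cylinder: I_cm = (1/2)MR² = (1/2)(4.4)(0.43)² = 0.40678 kg·m²; centre at d = 0.22 m, so I = I_cm + Md² gives I = 0.40678 + (4.4)(0.22)² = 0.61974 kg·m².
Point mass: I_cm = 0; centre at d = 0.52 m, so I = I_cm + Md² gives I = 0 + (3.1)(0.52)² = 0.83824 kg·m².
Total I = 0.69554 + 2.1662 + 0.61974 + 0.83824 = 4.3197 kg·m².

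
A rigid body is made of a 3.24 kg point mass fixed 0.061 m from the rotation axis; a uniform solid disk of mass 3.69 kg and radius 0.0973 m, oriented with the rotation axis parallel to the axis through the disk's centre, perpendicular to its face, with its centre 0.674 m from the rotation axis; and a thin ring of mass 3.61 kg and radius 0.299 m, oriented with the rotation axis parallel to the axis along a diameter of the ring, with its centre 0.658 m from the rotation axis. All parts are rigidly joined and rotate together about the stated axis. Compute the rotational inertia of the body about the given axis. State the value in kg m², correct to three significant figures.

3.43

Point mass: I_cm = 0; centre at d = 0.061 m, so the parallel axis theorem gives I = 0 + (3.24)(0.061)² = 0.012056 kg m².
Solid disk: I_cm = (1/2)MR² = (1/2)(3.69)(0.0973)² = 0.017467 kg m²; centre at d = 0.674 m, so the parallel axis theorem gives I = 0.017467 + (3.69)(0.674)² = 1.6937 kg m².
Thin ring: I_cm = (1/2)MR² = (1/2)(3.61)(0.299)² = 0.16137 kg m²; centre at d = 0.658 m, so the parallel axis theorem gives I = 0.16137 + (3.61)(0.658)² = 1.7244 kg m².
Total I = 0.012056 + 1.6937 + 1.7244 = 3.4302 kg m².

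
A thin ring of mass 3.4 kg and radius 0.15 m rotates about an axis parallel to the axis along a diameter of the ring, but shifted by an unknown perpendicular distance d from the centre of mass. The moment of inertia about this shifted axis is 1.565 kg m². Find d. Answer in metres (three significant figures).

0.670

About the centre-of-mass axis, I_cm = (1/2)MR² = (1/2)(3.4)(0.15)² = 0.03825 kg m².
Parallel axis theorem: I = I_cm + Md², so Md² = 1.565 − 0.03825 = 1.5268 kg m².
d = √(1.5268 / 3.4) = 0.67011 m.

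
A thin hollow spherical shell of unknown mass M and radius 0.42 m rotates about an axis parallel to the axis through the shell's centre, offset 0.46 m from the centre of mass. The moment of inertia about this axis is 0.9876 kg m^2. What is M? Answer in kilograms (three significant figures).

3.00

I = I_cm + Md² = (2/3)MR² + Md² = M·[0.666667·(0.42)² + (0.46)²] = M·0.3292.
So M = 0.9876 / 0.3292 = 3 kg.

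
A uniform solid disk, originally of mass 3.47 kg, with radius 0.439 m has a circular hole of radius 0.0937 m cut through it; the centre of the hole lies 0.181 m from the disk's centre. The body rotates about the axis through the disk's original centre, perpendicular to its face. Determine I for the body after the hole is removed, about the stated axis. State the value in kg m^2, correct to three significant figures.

Unpierced body about its centre: I₀ = (1/2)MR² = (1/2)(3.47)(0.439)² = 0.33437 kg m^2.
The removed disk has mass m = M·(r/R)² = (3.47)(0.0937/0.439)² = 0.15808 kg (same uniform areal density).
Its moment of inertia about the rotation axis (parallel-axis theorem): I_hole = (1/2)mr² + md² = (1/2)(0.15808)(0.0937)² + (0.15808)(0.181)² = 0.0058728 kg m^2.
Treating the hole as negative mass, I = I₀ − I_hole = 0.33437 − 0.0058728 = 0.3285 kg m^2.

0.328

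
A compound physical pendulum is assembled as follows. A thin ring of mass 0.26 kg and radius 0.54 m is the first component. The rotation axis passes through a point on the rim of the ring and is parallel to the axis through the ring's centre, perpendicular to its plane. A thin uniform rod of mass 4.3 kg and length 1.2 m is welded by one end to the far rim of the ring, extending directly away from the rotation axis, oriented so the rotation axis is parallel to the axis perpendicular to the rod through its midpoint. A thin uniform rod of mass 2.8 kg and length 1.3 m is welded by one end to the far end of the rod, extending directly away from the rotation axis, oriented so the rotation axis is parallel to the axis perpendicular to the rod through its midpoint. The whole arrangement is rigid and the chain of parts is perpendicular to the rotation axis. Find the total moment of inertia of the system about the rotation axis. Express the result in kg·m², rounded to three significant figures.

37.2

Thin ring: I_cm = MR² = (0.26)(0.54)² = 0.075816 kg·m²; centre at d = 0.54 m, so I = I_cm + Md² gives I = 0.075816 + (0.26)(0.54)² = 0.15163 kg·m².
Thin rod: I_cm = (1/12)ML² = (1/12)(4.3)(1.2)² = 0.516 kg·m²; centre at d = 0.54 + 0.54 + 0.6 = 1.68 m, so I = I_cm + Md² gives I = 0.516 + (4.3)(1.68)² = 12.652 kg·m².
Thin rod: I_cm = (1/12)ML² = (1/12)(2.8)(1.3)² = 0.39433 kg·m²; centre at d = 0.54 + 0.54 + 0.6 + 0.6 + 0.65 = 2.93 m, so I = I_cm + Md² gives I = 0.39433 + (2.8)(2.93)² = 24.432 kg·m².
Total I = 0.15163 + 12.652 + 24.432 = 37.236 kg·m².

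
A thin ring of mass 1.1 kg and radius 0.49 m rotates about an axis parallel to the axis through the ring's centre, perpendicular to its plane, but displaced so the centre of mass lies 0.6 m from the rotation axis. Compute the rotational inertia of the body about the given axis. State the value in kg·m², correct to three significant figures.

0.660

I_cm = MR² = (1.1)(0.49)² = 0.26411 kg·m²; centre at d = 0.6 m, so the parallel axis theorem gives I = 0.26411 + (1.1)(0.6)² = 0.66011 kg·m².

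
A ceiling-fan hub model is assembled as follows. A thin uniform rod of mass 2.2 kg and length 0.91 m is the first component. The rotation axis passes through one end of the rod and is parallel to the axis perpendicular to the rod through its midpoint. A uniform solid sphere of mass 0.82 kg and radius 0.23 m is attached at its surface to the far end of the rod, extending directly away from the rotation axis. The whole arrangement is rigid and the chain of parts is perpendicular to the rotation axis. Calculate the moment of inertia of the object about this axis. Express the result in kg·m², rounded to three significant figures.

1.69

Thin rod: I_cm = (1/12)ML² = (1/12)(2.2)(0.91)² = 0.15182 kg·m²; centre at d = 0.455 m, so the parallel axis theorem gives I = 0.15182 + (2.2)(0.455)² = 0.60727 kg·m².
Solid sphere: I_cm = (2/5)MR² = (2/5)(0.82)(0.23)² = 0.017351 kg·m²; centre at d = 0.455 + 0.455 + 0.23 = 1.14 m, so the parallel axis theorem gives I = 0.017351 + (0.82)(1.14)² = 1.083 kg·m².
Total I = 0.60727 + 1.083 = 1.6903 kg·m².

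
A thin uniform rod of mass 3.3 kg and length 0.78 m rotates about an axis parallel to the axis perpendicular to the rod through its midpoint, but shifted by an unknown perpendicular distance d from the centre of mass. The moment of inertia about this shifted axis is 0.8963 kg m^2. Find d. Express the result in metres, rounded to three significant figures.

About the centre-of-mass axis, I_cm = (1/12)ML² = (1/12)(3.3)(0.78)² = 0.16731 kg m^2.
Parallel axis theorem: I = I_cm + Md², so Md² = 0.8963 − 0.16731 = 0.72899 kg m^2.
d = √(0.72899 / 3.3) = 0.47001 m.

0.470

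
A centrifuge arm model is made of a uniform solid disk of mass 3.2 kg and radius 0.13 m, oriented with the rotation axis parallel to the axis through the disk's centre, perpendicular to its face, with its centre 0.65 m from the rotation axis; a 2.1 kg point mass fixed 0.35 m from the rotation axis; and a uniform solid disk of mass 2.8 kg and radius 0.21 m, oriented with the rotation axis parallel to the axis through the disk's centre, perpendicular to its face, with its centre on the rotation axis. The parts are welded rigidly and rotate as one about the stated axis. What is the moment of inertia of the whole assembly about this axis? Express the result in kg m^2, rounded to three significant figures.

1.70

Solid disk: I_cm = (1/2)MR² = (1/2)(3.2)(0.13)² = 0.02704 kg m^2; centre at d = 0.65 m, so I = I_cm + Md² gives I = 0.02704 + (3.2)(0.65)² = 1.379 kg m^2.
Point mass: I_cm = 0; centre at d = 0.35 m, so I = I_cm + Md² gives I = 0 + (2.1)(0.35)² = 0.25725 kg m^2.
Solid disk: I_cm = (1/2)MR² = (1/2)(2.8)(0.21)² = 0.06174 kg m^2; axis through the centre, so I = 0.06174 kg m^2.
Total I = 1.379 + 0.25725 + 0.06174 = 1.698 kg m^2.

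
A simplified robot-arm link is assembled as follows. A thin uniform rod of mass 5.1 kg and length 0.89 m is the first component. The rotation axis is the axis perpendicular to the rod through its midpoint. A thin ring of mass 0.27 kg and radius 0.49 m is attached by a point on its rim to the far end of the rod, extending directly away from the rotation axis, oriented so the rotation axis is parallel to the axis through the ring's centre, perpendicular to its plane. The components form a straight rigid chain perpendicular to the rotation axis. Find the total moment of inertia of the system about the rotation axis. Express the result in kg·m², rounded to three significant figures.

Thin rod: I_cm = (1/12)ML² = (1/12)(5.1)(0.89)² = 0.33664 kg·m²; axis through the centre, so I = 0.33664 kg·m².
Thin ring: I_cm = MR² = (0.27)(0.49)² = 0.064827 kg·m²; centre at d = 0.445 + 0.49 = 0.935 m, so I = I_cm + Md² gives I = 0.064827 + (0.27)(0.935)² = 0.30087 kg·m².
Total I = 0.33664 + 0.30087 = 0.63751 kg·m².

0.638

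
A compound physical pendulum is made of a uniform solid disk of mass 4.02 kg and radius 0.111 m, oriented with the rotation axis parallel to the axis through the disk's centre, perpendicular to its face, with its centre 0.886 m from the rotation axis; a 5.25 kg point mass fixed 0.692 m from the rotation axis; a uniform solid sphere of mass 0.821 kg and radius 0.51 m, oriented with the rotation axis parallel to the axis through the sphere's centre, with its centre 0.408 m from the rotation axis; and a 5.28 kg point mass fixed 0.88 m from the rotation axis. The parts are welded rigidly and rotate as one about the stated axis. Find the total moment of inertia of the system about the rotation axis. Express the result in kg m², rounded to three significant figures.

Solid disk: I_cm = (1/2)MR² = (1/2)(4.02)(0.111)² = 0.024765 kg m²; centre at d = 0.886 m, so I = I_cm + Md² gives I = 0.024765 + (4.02)(0.886)² = 3.1804 kg m².
Point mass: I_cm = 0; centre at d = 0.692 m, so I = I_cm + Md² gives I = 0 + (5.25)(0.692)² = 2.514 kg m².
Solid sphere: I_cm = (2/5)MR² = (2/5)(0.821)(0.51)² = 0.085417 kg m²; centre at d = 0.408 m, so I = I_cm + Md² gives I = 0.085417 + (0.821)(0.408)² = 0.22208 kg m².
Point mass: I_cm = 0; centre at d = 0.88 m, so I = I_cm + Md² gives I = 0 + (5.28)(0.88)² = 4.0888 kg m².
Total I = 3.1804 + 2.514 + 0.22208 + 4.0888 = 10.005 kg m².

10.0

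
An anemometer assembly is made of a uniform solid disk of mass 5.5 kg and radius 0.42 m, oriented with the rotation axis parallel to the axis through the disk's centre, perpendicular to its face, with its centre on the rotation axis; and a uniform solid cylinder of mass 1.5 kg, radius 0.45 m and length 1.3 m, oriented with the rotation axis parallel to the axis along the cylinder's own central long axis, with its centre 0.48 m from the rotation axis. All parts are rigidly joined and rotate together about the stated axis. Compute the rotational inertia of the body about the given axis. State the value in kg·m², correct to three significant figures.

Solid disk: I_cm = (1/2)MR² = (1/2)(5.5)(0.42)² = 0.4851 kg·m²; axis through the centre, so I = 0.4851 kg·m².
Solid cylinder: I_cm = (1/2)MR² = (1/2)(1.5)(0.45)² = 0.15188 kg·m²; centre at d = 0.48 m, so the parallel axis theorem gives I = 0.15188 + (1.5)(0.48)² = 0.49748 kg·m².
Total I = 0.4851 + 0.49748 = 0.98257 kg·m².

0.983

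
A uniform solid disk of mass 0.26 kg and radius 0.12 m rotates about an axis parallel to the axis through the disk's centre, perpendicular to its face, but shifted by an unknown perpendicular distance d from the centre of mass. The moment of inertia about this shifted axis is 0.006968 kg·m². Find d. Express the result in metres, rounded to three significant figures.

About the centre-of-mass axis, I_cm = (1/2)MR² = (1/2)(0.26)(0.12)² = 0.001872 kg·m².
Parallel axis theorem: I = I_cm + Md², so Md² = 0.006968 − 0.001872 = 0.005096 kg·m².
d = √(0.005096 / 0.26) = 0.14 m.

0.140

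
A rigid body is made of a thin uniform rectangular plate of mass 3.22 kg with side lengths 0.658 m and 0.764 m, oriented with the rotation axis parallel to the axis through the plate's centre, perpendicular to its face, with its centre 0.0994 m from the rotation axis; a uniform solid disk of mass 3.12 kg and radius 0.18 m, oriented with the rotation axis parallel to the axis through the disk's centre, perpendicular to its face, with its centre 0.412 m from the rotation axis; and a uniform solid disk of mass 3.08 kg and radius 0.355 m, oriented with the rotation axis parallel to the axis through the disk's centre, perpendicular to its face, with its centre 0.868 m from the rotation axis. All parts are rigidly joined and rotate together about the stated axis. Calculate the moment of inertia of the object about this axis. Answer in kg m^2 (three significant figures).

3.40

Rectangular plate: I_cm = (1/12)M(a²+b²) = (1/12)(3.22)[(0.658)² + (0.764)²] = 0.2728 kg m^2; centre at d = 0.0994 m, so the parallel axis theorem gives I = 0.2728 + (3.22)(0.0994)² = 0.30462 kg m^2.
Solid disk: I_cm = (1/2)MR² = (1/2)(3.12)(0.18)² = 0.050544 kg m^2; centre at d = 0.412 m, so the parallel axis theorem gives I = 0.050544 + (3.12)(0.412)² = 0.58015 kg m^2.
Solid disk: I_cm = (1/2)MR² = (1/2)(3.08)(0.355)² = 0.19408 kg m^2; centre at d = 0.868 m, so the parallel axis theorem gives I = 0.19408 + (3.08)(0.868)² = 2.5146 kg m^2.
Total I = 0.30462 + 0.58015 + 2.5146 = 3.3994 kg m^2.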